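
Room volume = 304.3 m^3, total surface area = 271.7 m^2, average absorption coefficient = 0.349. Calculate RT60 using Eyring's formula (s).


Given values:
  V = 304.3 m^3, S = 271.7 m^2, alpha = 0.349
Formula: RT60 = 0.161 * V / (-S * ln(1 - alpha))
Compute ln(1 - 0.349) = ln(0.651) = -0.429246
Denominator: -271.7 * -0.429246 = 116.6261
Numerator: 0.161 * 304.3 = 48.9923
RT60 = 48.9923 / 116.6261 = 0.42

0.42 s


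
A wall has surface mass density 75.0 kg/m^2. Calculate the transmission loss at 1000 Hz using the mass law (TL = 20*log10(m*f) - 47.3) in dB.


Given values:
  m = 75.0 kg/m^2, f = 1000 Hz
Formula: TL = 20 * log10(m * f) - 47.3
Compute m * f = 75.0 * 1000 = 75000.0
Compute log10(75000.0) = 4.875061
Compute 20 * 4.875061 = 97.5012
TL = 97.5012 - 47.3 = 50.2

50.2 dB


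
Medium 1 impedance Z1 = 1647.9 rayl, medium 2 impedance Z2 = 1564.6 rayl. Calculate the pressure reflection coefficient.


Given values:
  Z1 = 1647.9 rayl, Z2 = 1564.6 rayl
Formula: R = (Z2 - Z1) / (Z2 + Z1)
Numerator: Z2 - Z1 = 1564.6 - 1647.9 = -83.3
Denominator: Z2 + Z1 = 1564.6 + 1647.9 = 3212.5
R = -83.3 / 3212.5 = -0.0259

-0.0259


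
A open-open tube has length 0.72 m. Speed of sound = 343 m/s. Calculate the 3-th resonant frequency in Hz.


Given values:
  Tube type: open-open, L = 0.72 m, c = 343 m/s, n = 3
Formula: f_n = n * c / (2 * L)
Compute 2 * L = 2 * 0.72 = 1.44
f = 3 * 343 / 1.44
f = 714.58

714.58 Hz


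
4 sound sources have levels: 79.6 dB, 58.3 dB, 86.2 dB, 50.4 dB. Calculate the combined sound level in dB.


Formula: L_total = 10 * log10( sum(10^(Li/10)) )
  Source 1: 10^(79.6/10) = 91201083.9356
  Source 2: 10^(58.3/10) = 676082.9754
  Source 3: 10^(86.2/10) = 416869383.4703
  Source 4: 10^(50.4/10) = 109647.8196
Sum of linear values = 508856198.2009
L_total = 10 * log10(508856198.2009) = 87.07

87.07 dB


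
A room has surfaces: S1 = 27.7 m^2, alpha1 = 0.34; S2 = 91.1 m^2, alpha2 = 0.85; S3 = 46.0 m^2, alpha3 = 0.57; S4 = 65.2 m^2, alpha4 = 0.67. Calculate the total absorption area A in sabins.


Given surfaces:
  Surface 1: 27.7 * 0.34 = 9.418
  Surface 2: 91.1 * 0.85 = 77.435
  Surface 3: 46.0 * 0.57 = 26.22
  Surface 4: 65.2 * 0.67 = 43.684
Formula: A = sum(Si * alpha_i)
A = 9.418 + 77.435 + 26.22 + 43.684
A = 156.76

156.76 sabins


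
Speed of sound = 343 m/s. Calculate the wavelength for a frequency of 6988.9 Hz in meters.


Given values:
  c = 343 m/s, f = 6988.9 Hz
Formula: lambda = c / f
lambda = 343 / 6988.9
lambda = 0.0491

0.0491 m


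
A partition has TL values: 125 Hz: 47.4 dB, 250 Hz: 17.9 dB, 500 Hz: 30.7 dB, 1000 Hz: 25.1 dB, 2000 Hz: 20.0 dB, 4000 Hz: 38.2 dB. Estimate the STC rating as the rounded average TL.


Given TL values at each frequency:
  125 Hz: 47.4 dB
  250 Hz: 17.9 dB
  500 Hz: 30.7 dB
  1000 Hz: 25.1 dB
  2000 Hz: 20.0 dB
  4000 Hz: 38.2 dB
Formula: STC ~ round(average of TL values)
Sum = 47.4 + 17.9 + 30.7 + 25.1 + 20.0 + 38.2 = 179.3
Average = 179.3 / 6 = 29.88
Rounded: 30

30


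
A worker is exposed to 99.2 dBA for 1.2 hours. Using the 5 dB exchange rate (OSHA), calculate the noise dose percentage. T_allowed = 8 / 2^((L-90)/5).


Given values:
  L = 99.2 dBA, T = 1.2 hours
Formula: T_allowed = 8 / 2^((L - 90) / 5)
Compute exponent: (99.2 - 90) / 5 = 1.84
Compute 2^(1.84) = 3.5801
T_allowed = 8 / 3.5801 = 2.234574 hours
Dose = (T / T_allowed) * 100
Dose = (1.2 / 2.234574) * 100 = 53.7

53.7 %


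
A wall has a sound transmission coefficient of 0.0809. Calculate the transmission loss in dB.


Given values:
  tau = 0.0809
Formula: TL = 10 * log10(1 / tau)
Compute 1 / tau = 1 / 0.0809 = 12.3609
Compute log10(12.3609) = 1.09205
TL = 10 * 1.09205 = 10.92

10.92 dB


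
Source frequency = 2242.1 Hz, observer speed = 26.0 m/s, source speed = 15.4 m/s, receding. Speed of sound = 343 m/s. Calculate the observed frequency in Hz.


Given values:
  f_s = 2242.1 Hz, v_o = 26.0 m/s, v_s = 15.4 m/s
  Direction: receding
Formula: f_o = f_s * (c - v_o) / (c + v_s)
Numerator: c - v_o = 343 - 26.0 = 317.0
Denominator: c + v_s = 343 + 15.4 = 358.4
f_o = 2242.1 * 317.0 / 358.4 = 1983.11

1983.11 Hz


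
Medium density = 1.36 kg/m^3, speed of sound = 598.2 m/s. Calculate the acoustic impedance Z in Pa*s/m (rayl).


Given values:
  rho = 1.36 kg/m^3
  c = 598.2 m/s
Formula: Z = rho * c
Z = 1.36 * 598.2
Z = 813.55

813.55 rayl


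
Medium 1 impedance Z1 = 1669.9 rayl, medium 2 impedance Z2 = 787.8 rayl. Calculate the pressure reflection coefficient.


Given values:
  Z1 = 1669.9 rayl, Z2 = 787.8 rayl
Formula: R = (Z2 - Z1) / (Z2 + Z1)
Numerator: Z2 - Z1 = 787.8 - 1669.9 = -882.1
Denominator: Z2 + Z1 = 787.8 + 1669.9 = 2457.7
R = -882.1 / 2457.7 = -0.3589

-0.3589


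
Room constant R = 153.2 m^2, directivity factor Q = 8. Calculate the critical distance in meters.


Given values:
  R = 153.2 m^2, Q = 8
Formula: d_c = 0.141 * sqrt(Q * R)
Compute Q * R = 8 * 153.2 = 1225.6
Compute sqrt(1225.6) = 35.0086
d_c = 0.141 * 35.0086 = 4.936

4.936 m


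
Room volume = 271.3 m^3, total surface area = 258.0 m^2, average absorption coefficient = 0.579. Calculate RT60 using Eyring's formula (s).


Given values:
  V = 271.3 m^3, S = 258.0 m^2, alpha = 0.579
Formula: RT60 = 0.161 * V / (-S * ln(1 - alpha))
Compute ln(1 - 0.579) = ln(0.421) = -0.865122
Denominator: -258.0 * -0.865122 = 223.2015
Numerator: 0.161 * 271.3 = 43.6793
RT60 = 43.6793 / 223.2015 = 0.196

0.196 s


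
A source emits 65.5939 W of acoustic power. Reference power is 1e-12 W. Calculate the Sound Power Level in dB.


Given values:
  W = 65.5939 W
  W_ref = 1e-12 W
Formula: SWL = 10 * log10(W / W_ref)
Compute ratio: W / W_ref = 65593900000000
Compute log10: log10(65593900000000) = 13.816863
Multiply: SWL = 10 * 13.816863 = 138.17

138.17 dB


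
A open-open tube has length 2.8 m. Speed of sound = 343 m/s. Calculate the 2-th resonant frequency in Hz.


Given values:
  Tube type: open-open, L = 2.8 m, c = 343 m/s, n = 2
Formula: f_n = n * c / (2 * L)
Compute 2 * L = 2 * 2.8 = 5.6
f = 2 * 343 / 5.6
f = 122.5

122.5 Hz


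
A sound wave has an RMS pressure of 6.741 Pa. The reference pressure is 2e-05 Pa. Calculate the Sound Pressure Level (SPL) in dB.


Given values:
  p = 6.741 Pa
  p_ref = 2e-05 Pa
Formula: SPL = 20 * log10(p / p_ref)
Compute ratio: p / p_ref = 6.741 / 2e-05 = 337050
Compute log10: log10(337050) = 5.527694
Multiply: SPL = 20 * 5.527694 = 110.55

110.55 dB


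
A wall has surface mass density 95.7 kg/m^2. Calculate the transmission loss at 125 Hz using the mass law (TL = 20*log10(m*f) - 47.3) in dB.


Given values:
  m = 95.7 kg/m^2, f = 125 Hz
Formula: TL = 20 * log10(m * f) - 47.3
Compute m * f = 95.7 * 125 = 11962.5
Compute log10(11962.5) = 4.077822
Compute 20 * 4.077822 = 81.5564
TL = 81.5564 - 47.3 = 34.26

34.26 dB


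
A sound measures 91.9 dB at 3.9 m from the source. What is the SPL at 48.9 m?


Given values:
  SPL1 = 91.9 dB, r1 = 3.9 m, r2 = 48.9 m
Formula: SPL2 = SPL1 - 20 * log10(r2 / r1)
Compute ratio: r2 / r1 = 48.9 / 3.9 = 12.5385
Compute log10: log10(12.5385) = 1.098246
Compute drop: 20 * 1.098246 = 21.9649
SPL2 = 91.9 - 21.9649 = 69.94

69.94 dB


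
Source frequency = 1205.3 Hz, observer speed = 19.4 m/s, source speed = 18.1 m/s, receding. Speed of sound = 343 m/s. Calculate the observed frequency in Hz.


Given values:
  f_s = 1205.3 Hz, v_o = 19.4 m/s, v_s = 18.1 m/s
  Direction: receding
Formula: f_o = f_s * (c - v_o) / (c + v_s)
Numerator: c - v_o = 343 - 19.4 = 323.6
Denominator: c + v_s = 343 + 18.1 = 361.1
f_o = 1205.3 * 323.6 / 361.1 = 1080.13

1080.13 Hz


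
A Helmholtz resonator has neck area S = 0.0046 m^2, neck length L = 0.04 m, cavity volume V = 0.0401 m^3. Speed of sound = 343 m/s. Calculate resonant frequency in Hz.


Given values:
  S = 0.0046 m^2, L = 0.04 m, V = 0.0401 m^3, c = 343 m/s
Formula: f = (c / (2*pi)) * sqrt(S / (V * L))
Compute V * L = 0.0401 * 0.04 = 0.001604
Compute S / (V * L) = 0.0046 / 0.001604 = 2.8678
Compute sqrt(2.8678) = 1.693458
Compute c / (2*pi) = 343 / 6.283185 = 54.590148
f = 54.590148 * 1.693458 = 92.45

92.45 Hz


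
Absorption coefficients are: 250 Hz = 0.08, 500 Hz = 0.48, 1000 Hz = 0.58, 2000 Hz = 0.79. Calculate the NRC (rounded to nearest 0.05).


Given values:
  a_250 = 0.08, a_500 = 0.48
  a_1000 = 0.58, a_2000 = 0.79
Formula: NRC = (a250 + a500 + a1000 + a2000) / 4
Sum = 0.08 + 0.48 + 0.58 + 0.79 = 1.93
NRC = 1.93 / 4 = 0.4825
Rounded to nearest 0.05: 0.5

0.5


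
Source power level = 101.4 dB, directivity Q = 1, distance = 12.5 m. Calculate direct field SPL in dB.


Given values:
  Lw = 101.4 dB, Q = 1, r = 12.5 m
Formula: SPL = Lw + 10 * log10(Q / (4 * pi * r^2))
Compute 4 * pi * r^2 = 4 * pi * 12.5^2 = 1963.4954
Compute Q / denom = 1 / 1963.4954 = 0.0005093
Compute 10 * log10(0.0005093) = -32.9303
SPL = 101.4 + (-32.9303) = 68.47

68.47 dB


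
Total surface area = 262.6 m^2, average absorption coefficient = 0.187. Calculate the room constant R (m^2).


Given values:
  S = 262.6 m^2, alpha = 0.187
Formula: R = S * alpha / (1 - alpha)
Numerator: 262.6 * 0.187 = 49.1062
Denominator: 1 - 0.187 = 0.813
R = 49.1062 / 0.813 = 60.4

60.4 m^2


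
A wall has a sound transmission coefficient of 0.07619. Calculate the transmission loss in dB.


Given values:
  tau = 0.07619
Formula: TL = 10 * log10(1 / tau)
Compute 1 / tau = 1 / 0.07619 = 13.1251
Compute log10(13.1251) = 1.118103
TL = 10 * 1.118103 = 11.18

11.18 dB


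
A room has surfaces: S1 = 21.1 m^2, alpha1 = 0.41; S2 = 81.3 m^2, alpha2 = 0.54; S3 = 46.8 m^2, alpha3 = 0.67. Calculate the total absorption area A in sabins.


Given surfaces:
  Surface 1: 21.1 * 0.41 = 8.651
  Surface 2: 81.3 * 0.54 = 43.902
  Surface 3: 46.8 * 0.67 = 31.356
Formula: A = sum(Si * alpha_i)
A = 8.651 + 43.902 + 31.356
A = 83.91

83.91 sabins


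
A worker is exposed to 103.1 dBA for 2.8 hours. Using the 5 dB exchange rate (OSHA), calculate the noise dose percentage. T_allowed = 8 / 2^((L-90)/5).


Given values:
  L = 103.1 dBA, T = 2.8 hours
Formula: T_allowed = 8 / 2^((L - 90) / 5)
Compute exponent: (103.1 - 90) / 5 = 2.62
Compute 2^(2.62) = 6.147501
T_allowed = 8 / 6.147501 = 1.301342 hours
Dose = (T / T_allowed) * 100
Dose = (2.8 / 1.301342) * 100 = 215.16

215.16 %


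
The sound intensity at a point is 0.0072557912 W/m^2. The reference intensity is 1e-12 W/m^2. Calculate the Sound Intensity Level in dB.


Given values:
  I = 0.0072557912 W/m^2
  I_ref = 1e-12 W/m^2
Formula: SIL = 10 * log10(I / I_ref)
Compute ratio: I / I_ref = 7255791200
Compute log10: log10(7255791200) = 9.860685
Multiply: SIL = 10 * 9.860685 = 98.61

98.61 dB


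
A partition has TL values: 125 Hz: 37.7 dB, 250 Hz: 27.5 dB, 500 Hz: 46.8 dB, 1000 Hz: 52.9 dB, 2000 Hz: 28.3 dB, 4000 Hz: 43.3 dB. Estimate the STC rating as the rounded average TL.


Given TL values at each frequency:
  125 Hz: 37.7 dB
  250 Hz: 27.5 dB
  500 Hz: 46.8 dB
  1000 Hz: 52.9 dB
  2000 Hz: 28.3 dB
  4000 Hz: 43.3 dB
Formula: STC ~ round(average of TL values)
Sum = 37.7 + 27.5 + 46.8 + 52.9 + 28.3 + 43.3 = 236.5
Average = 236.5 / 6 = 39.42
Rounded: 39

39


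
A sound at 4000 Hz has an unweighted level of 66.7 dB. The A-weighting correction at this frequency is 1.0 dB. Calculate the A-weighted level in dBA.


Given values:
  SPL = 66.7 dB
  A-weighting at 4000 Hz = 1.0 dB
Formula: L_A = SPL + A_weight
L_A = 66.7 + (1.0)
L_A = 67.7

67.7 dBA


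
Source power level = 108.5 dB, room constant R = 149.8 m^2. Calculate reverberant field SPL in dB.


Given values:
  Lw = 108.5 dB, R = 149.8 m^2
Formula: SPL = Lw + 10 * log10(4 / R)
Compute 4 / R = 4 / 149.8 = 0.026702
Compute 10 * log10(0.026702) = -15.7346
SPL = 108.5 + (-15.7346) = 92.77

92.77 dB


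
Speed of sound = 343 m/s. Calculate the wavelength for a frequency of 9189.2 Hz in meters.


Given values:
  c = 343 m/s, f = 9189.2 Hz
Formula: lambda = c / f
lambda = 343 / 9189.2
lambda = 0.0373

0.0373 m


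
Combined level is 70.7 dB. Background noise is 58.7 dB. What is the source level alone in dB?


Given values:
  L_total = 70.7 dB, L_bg = 58.7 dB
Formula: L_source = 10 * log10(10^(L_total/10) - 10^(L_bg/10))
Convert to linear:
  10^(70.7/10) = 11748975.5494
  10^(58.7/10) = 741310.2413
Difference: 11748975.5494 - 741310.2413 = 11007665.3081
L_source = 10 * log10(11007665.3081) = 70.42

70.42 dB


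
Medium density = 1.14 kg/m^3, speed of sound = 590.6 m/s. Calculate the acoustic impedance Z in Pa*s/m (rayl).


Given values:
  rho = 1.14 kg/m^3
  c = 590.6 m/s
Formula: Z = rho * c
Z = 1.14 * 590.6
Z = 673.28

673.28 rayl


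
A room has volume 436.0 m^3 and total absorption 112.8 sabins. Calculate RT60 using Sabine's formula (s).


Given values:
  V = 436.0 m^3
  A = 112.8 sabins
Formula: RT60 = 0.161 * V / A
Numerator: 0.161 * 436.0 = 70.196
RT60 = 70.196 / 112.8 = 0.622

0.622 s


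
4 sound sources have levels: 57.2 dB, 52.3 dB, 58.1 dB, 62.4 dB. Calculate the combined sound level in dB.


Formula: L_total = 10 * log10( sum(10^(Li/10)) )
  Source 1: 10^(57.2/10) = 524807.4602
  Source 2: 10^(52.3/10) = 169824.3652
  Source 3: 10^(58.1/10) = 645654.229
  Source 4: 10^(62.4/10) = 1737800.8287
Sum of linear values = 3078086.8831
L_total = 10 * log10(3078086.8831) = 64.88

64.88 dB


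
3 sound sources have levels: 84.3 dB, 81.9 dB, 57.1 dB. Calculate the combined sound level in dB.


Formula: L_total = 10 * log10( sum(10^(Li/10)) )
  Source 1: 10^(84.3/10) = 269153480.3927
  Source 2: 10^(81.9/10) = 154881661.8912
  Source 3: 10^(57.1/10) = 512861.384
Sum of linear values = 424548003.6679
L_total = 10 * log10(424548003.6679) = 86.28

86.28 dB


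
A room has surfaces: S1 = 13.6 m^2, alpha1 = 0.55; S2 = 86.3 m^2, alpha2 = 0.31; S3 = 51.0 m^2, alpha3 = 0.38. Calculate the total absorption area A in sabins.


Given surfaces:
  Surface 1: 13.6 * 0.55 = 7.48
  Surface 2: 86.3 * 0.31 = 26.753
  Surface 3: 51.0 * 0.38 = 19.38
Formula: A = sum(Si * alpha_i)
A = 7.48 + 26.753 + 19.38
A = 53.61

53.61 sabins


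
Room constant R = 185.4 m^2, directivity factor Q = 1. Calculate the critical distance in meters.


Given values:
  R = 185.4 m^2, Q = 1
Formula: d_c = 0.141 * sqrt(Q * R)
Compute Q * R = 1 * 185.4 = 185.4
Compute sqrt(185.4) = 13.6162
d_c = 0.141 * 13.6162 = 1.92

1.92 m


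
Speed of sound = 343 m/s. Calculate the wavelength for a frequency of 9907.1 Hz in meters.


Given values:
  c = 343 m/s, f = 9907.1 Hz
Formula: lambda = c / f
lambda = 343 / 9907.1
lambda = 0.0346

0.0346 m


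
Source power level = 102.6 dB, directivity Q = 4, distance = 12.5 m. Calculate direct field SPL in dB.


Given values:
  Lw = 102.6 dB, Q = 4, r = 12.5 m
Formula: SPL = Lw + 10 * log10(Q / (4 * pi * r^2))
Compute 4 * pi * r^2 = 4 * pi * 12.5^2 = 1963.4954
Compute Q / denom = 4 / 1963.4954 = 0.00203718
Compute 10 * log10(0.00203718) = -26.9097
SPL = 102.6 + (-26.9097) = 75.69

75.69 dB


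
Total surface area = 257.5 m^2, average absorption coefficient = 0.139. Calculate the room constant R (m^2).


Given values:
  S = 257.5 m^2, alpha = 0.139
Formula: R = S * alpha / (1 - alpha)
Numerator: 257.5 * 0.139 = 35.7925
Denominator: 1 - 0.139 = 0.861
R = 35.7925 / 0.861 = 41.57

41.57 m^2


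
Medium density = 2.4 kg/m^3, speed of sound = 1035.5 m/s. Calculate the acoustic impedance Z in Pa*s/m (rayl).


Given values:
  rho = 2.4 kg/m^3
  c = 1035.5 m/s
Formula: Z = rho * c
Z = 2.4 * 1035.5
Z = 2485.2

2485.2 rayl


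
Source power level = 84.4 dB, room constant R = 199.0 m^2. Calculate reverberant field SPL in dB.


Given values:
  Lw = 84.4 dB, R = 199.0 m^2
Formula: SPL = Lw + 10 * log10(4 / R)
Compute 4 / R = 4 / 199.0 = 0.020101
Compute 10 * log10(0.020101) = -16.9678
SPL = 84.4 + (-16.9678) = 67.43

67.43 dB


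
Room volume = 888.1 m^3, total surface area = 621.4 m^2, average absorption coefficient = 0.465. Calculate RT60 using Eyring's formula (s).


Given values:
  V = 888.1 m^3, S = 621.4 m^2, alpha = 0.465
Formula: RT60 = 0.161 * V / (-S * ln(1 - alpha))
Compute ln(1 - 0.465) = ln(0.535) = -0.625489
Denominator: -621.4 * -0.625489 = 388.6789
Numerator: 0.161 * 888.1 = 142.9841
RT60 = 142.9841 / 388.6789 = 0.368

0.368 s


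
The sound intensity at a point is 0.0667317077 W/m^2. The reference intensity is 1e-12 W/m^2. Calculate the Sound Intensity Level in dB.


Given values:
  I = 0.0667317077 W/m^2
  I_ref = 1e-12 W/m^2
Formula: SIL = 10 * log10(I / I_ref)
Compute ratio: I / I_ref = 66731707700
Compute log10: log10(66731707700) = 10.824332
Multiply: SIL = 10 * 10.824332 = 108.24

108.24 dB


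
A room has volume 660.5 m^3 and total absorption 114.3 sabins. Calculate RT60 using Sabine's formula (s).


Given values:
  V = 660.5 m^3
  A = 114.3 sabins
Formula: RT60 = 0.161 * V / A
Numerator: 0.161 * 660.5 = 106.3405
RT60 = 106.3405 / 114.3 = 0.93

0.93 s


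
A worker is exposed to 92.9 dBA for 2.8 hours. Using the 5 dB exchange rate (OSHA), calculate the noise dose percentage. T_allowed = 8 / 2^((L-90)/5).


Given values:
  L = 92.9 dBA, T = 2.8 hours
Formula: T_allowed = 8 / 2^((L - 90) / 5)
Compute exponent: (92.9 - 90) / 5 = 0.58
Compute 2^(0.58) = 1.494849
T_allowed = 8 / 1.494849 = 5.351711 hours
Dose = (T / T_allowed) * 100
Dose = (2.8 / 5.351711) * 100 = 52.32

52.32 %


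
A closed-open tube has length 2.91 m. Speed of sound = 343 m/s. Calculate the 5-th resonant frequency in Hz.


Given values:
  Tube type: closed-open, L = 2.91 m, c = 343 m/s, n = 5
Formula: f_n = (2n - 1) * c / (4 * L)
Compute 2n - 1 = 2*5 - 1 = 9
Compute 4 * L = 4 * 2.91 = 11.64
f = 9 * 343 / 11.64
f = 265.21

265.21 Hz


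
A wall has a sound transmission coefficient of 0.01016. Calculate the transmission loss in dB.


Given values:
  tau = 0.01016
Formula: TL = 10 * log10(1 / tau)
Compute 1 / tau = 1 / 0.01016 = 98.4252
Compute log10(98.4252) = 1.993106
TL = 10 * 1.993106 = 19.93

19.93 dB


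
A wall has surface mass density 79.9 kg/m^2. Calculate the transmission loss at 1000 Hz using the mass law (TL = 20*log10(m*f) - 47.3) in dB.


Given values:
  m = 79.9 kg/m^2, f = 1000 Hz
Formula: TL = 20 * log10(m * f) - 47.3
Compute m * f = 79.9 * 1000 = 79900.0
Compute log10(79900.0) = 4.902547
Compute 20 * 4.902547 = 98.0509
TL = 98.0509 - 47.3 = 50.75

50.75 dB


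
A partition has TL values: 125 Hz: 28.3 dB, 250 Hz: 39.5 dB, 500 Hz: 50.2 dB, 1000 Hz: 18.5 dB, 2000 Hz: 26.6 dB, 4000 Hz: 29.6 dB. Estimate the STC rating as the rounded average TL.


Given TL values at each frequency:
  125 Hz: 28.3 dB
  250 Hz: 39.5 dB
  500 Hz: 50.2 dB
  1000 Hz: 18.5 dB
  2000 Hz: 26.6 dB
  4000 Hz: 29.6 dB
Formula: STC ~ round(average of TL values)
Sum = 28.3 + 39.5 + 50.2 + 18.5 + 26.6 + 29.6 = 192.7
Average = 192.7 / 6 = 32.12
Rounded: 32

32


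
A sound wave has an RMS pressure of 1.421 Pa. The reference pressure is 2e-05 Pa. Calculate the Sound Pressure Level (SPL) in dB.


Given values:
  p = 1.421 Pa
  p_ref = 2e-05 Pa
Formula: SPL = 20 * log10(p / p_ref)
Compute ratio: p / p_ref = 1.421 / 2e-05 = 71050
Compute log10: log10(71050) = 4.851564
Multiply: SPL = 20 * 4.851564 = 97.03

97.03 dB


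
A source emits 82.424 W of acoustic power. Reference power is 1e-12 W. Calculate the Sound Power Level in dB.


Given values:
  W = 82.424 W
  W_ref = 1e-12 W
Formula: SWL = 10 * log10(W / W_ref)
Compute ratio: W / W_ref = 82424000000000
Compute log10: log10(82424000000000) = 13.916054
Multiply: SWL = 10 * 13.916054 = 139.16

139.16 dB


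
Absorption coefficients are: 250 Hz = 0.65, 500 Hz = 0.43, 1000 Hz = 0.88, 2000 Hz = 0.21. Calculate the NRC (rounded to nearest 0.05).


Given values:
  a_250 = 0.65, a_500 = 0.43
  a_1000 = 0.88, a_2000 = 0.21
Formula: NRC = (a250 + a500 + a1000 + a2000) / 4
Sum = 0.65 + 0.43 + 0.88 + 0.21 = 2.17
NRC = 2.17 / 4 = 0.5425
Rounded to nearest 0.05: 0.55

0.55


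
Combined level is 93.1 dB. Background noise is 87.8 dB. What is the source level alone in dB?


Given values:
  L_total = 93.1 dB, L_bg = 87.8 dB
Formula: L_source = 10 * log10(10^(L_total/10) - 10^(L_bg/10))
Convert to linear:
  10^(93.1/10) = 2041737944.6695
  10^(87.8/10) = 602559586.0744
Difference: 2041737944.6695 - 602559586.0744 = 1439178358.5951
L_source = 10 * log10(1439178358.5951) = 91.58

91.58 dB


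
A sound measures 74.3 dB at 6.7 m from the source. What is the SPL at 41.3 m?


Given values:
  SPL1 = 74.3 dB, r1 = 6.7 m, r2 = 41.3 m
Formula: SPL2 = SPL1 - 20 * log10(r2 / r1)
Compute ratio: r2 / r1 = 41.3 / 6.7 = 6.1642
Compute log10: log10(6.1642) = 0.789877
Compute drop: 20 * 0.789877 = 15.7975
SPL2 = 74.3 - 15.7975 = 58.5

58.5 dB


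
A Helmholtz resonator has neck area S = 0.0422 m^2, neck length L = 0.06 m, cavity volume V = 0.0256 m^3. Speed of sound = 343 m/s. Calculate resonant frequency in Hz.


Given values:
  S = 0.0422 m^2, L = 0.06 m, V = 0.0256 m^3, c = 343 m/s
Formula: f = (c / (2*pi)) * sqrt(S / (V * L))
Compute V * L = 0.0256 * 0.06 = 0.001536
Compute S / (V * L) = 0.0422 / 0.001536 = 27.474
Compute sqrt(27.474) = 5.241565
Compute c / (2*pi) = 343 / 6.283185 = 54.590148
f = 54.590148 * 5.241565 = 286.14

286.14 Hz


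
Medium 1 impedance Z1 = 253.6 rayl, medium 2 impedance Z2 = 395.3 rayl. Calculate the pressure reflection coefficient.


Given values:
  Z1 = 253.6 rayl, Z2 = 395.3 rayl
Formula: R = (Z2 - Z1) / (Z2 + Z1)
Numerator: Z2 - Z1 = 395.3 - 253.6 = 141.7
Denominator: Z2 + Z1 = 395.3 + 253.6 = 648.9
R = 141.7 / 648.9 = 0.2184

0.2184


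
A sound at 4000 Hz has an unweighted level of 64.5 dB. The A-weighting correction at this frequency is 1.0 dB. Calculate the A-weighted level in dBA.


Given values:
  SPL = 64.5 dB
  A-weighting at 4000 Hz = 1.0 dB
Formula: L_A = SPL + A_weight
L_A = 64.5 + (1.0)
L_A = 65.5

65.5 dBA


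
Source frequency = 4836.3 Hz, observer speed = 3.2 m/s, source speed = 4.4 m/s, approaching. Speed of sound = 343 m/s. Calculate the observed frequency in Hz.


Given values:
  f_s = 4836.3 Hz, v_o = 3.2 m/s, v_s = 4.4 m/s
  Direction: approaching
Formula: f_o = f_s * (c + v_o) / (c - v_s)
Numerator: c + v_o = 343 + 3.2 = 346.2
Denominator: c - v_s = 343 - 4.4 = 338.6
f_o = 4836.3 * 346.2 / 338.6 = 4944.85

4944.85 Hz


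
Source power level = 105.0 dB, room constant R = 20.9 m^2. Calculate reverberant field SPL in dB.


Given values:
  Lw = 105.0 dB, R = 20.9 m^2
Formula: SPL = Lw + 10 * log10(4 / R)
Compute 4 / R = 4 / 20.9 = 0.191388
Compute 10 * log10(0.191388) = -7.1809
SPL = 105.0 + (-7.1809) = 97.82

97.82 dB


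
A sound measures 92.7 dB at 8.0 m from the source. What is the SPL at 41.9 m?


Given values:
  SPL1 = 92.7 dB, r1 = 8.0 m, r2 = 41.9 m
Formula: SPL2 = SPL1 - 20 * log10(r2 / r1)
Compute ratio: r2 / r1 = 41.9 / 8.0 = 5.2375
Compute log10: log10(5.2375) = 0.719124
Compute drop: 20 * 0.719124 = 14.3825
SPL2 = 92.7 - 14.3825 = 78.32

78.32 dB


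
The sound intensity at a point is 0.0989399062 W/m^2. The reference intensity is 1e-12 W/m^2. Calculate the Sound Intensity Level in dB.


Given values:
  I = 0.0989399062 W/m^2
  I_ref = 1e-12 W/m^2
Formula: SIL = 10 * log10(I / I_ref)
Compute ratio: I / I_ref = 98939906200
Compute log10: log10(98939906200) = 10.995371
Multiply: SIL = 10 * 10.995371 = 109.95

109.95 dB


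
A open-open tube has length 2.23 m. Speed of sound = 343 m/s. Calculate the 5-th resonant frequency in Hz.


Given values:
  Tube type: open-open, L = 2.23 m, c = 343 m/s, n = 5
Formula: f_n = n * c / (2 * L)
Compute 2 * L = 2 * 2.23 = 4.46
f = 5 * 343 / 4.46
f = 384.53

384.53 Hz


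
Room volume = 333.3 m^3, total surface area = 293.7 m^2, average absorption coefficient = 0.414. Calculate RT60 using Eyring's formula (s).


Given values:
  V = 333.3 m^3, S = 293.7 m^2, alpha = 0.414
Formula: RT60 = 0.161 * V / (-S * ln(1 - alpha))
Compute ln(1 - 0.414) = ln(0.586) = -0.534435
Denominator: -293.7 * -0.534435 = 156.9636
Numerator: 0.161 * 333.3 = 53.6613
RT60 = 53.6613 / 156.9636 = 0.342

0.342 s


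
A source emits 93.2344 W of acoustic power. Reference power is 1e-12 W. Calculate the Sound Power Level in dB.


Given values:
  W = 93.2344 W
  W_ref = 1e-12 W
Formula: SWL = 10 * log10(W / W_ref)
Compute ratio: W / W_ref = 93234400000000
Compute log10: log10(93234400000000) = 13.969576
Multiply: SWL = 10 * 13.969576 = 139.7

139.7 dB


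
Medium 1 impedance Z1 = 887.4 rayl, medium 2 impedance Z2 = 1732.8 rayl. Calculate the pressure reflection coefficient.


Given values:
  Z1 = 887.4 rayl, Z2 = 1732.8 rayl
Formula: R = (Z2 - Z1) / (Z2 + Z1)
Numerator: Z2 - Z1 = 1732.8 - 887.4 = 845.4
Denominator: Z2 + Z1 = 1732.8 + 887.4 = 2620.2
R = 845.4 / 2620.2 = 0.3226

0.3226


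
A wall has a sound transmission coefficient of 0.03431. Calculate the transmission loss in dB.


Given values:
  tau = 0.03431
Formula: TL = 10 * log10(1 / tau)
Compute 1 / tau = 1 / 0.03431 = 29.146
Compute log10(29.146) = 1.464579
TL = 10 * 1.464579 = 14.65

14.65 dB


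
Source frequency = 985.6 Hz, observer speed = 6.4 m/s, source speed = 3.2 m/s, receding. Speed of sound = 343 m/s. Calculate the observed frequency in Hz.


Given values:
  f_s = 985.6 Hz, v_o = 6.4 m/s, v_s = 3.2 m/s
  Direction: receding
Formula: f_o = f_s * (c - v_o) / (c + v_s)
Numerator: c - v_o = 343 - 6.4 = 336.6
Denominator: c + v_s = 343 + 3.2 = 346.2
f_o = 985.6 * 336.6 / 346.2 = 958.27

958.27 Hz


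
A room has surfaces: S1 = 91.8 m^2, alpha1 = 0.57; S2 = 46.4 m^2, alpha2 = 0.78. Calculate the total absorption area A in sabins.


Given surfaces:
  Surface 1: 91.8 * 0.57 = 52.326
  Surface 2: 46.4 * 0.78 = 36.192
Formula: A = sum(Si * alpha_i)
A = 52.326 + 36.192
A = 88.52

88.52 sabins


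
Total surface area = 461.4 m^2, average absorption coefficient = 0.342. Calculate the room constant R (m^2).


Given values:
  S = 461.4 m^2, alpha = 0.342
Formula: R = S * alpha / (1 - alpha)
Numerator: 461.4 * 0.342 = 157.7988
Denominator: 1 - 0.342 = 0.658
R = 157.7988 / 0.658 = 239.82

239.82 m^2


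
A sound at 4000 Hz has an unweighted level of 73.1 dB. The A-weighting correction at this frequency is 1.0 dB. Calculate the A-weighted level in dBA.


Given values:
  SPL = 73.1 dB
  A-weighting at 4000 Hz = 1.0 dB
Formula: L_A = SPL + A_weight
L_A = 73.1 + (1.0)
L_A = 74.1

74.1 dBA


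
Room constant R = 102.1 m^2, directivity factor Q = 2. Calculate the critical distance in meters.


Given values:
  R = 102.1 m^2, Q = 2
Formula: d_c = 0.141 * sqrt(Q * R)
Compute Q * R = 2 * 102.1 = 204.2
Compute sqrt(204.2) = 14.2899
d_c = 0.141 * 14.2899 = 2.015

2.015 m


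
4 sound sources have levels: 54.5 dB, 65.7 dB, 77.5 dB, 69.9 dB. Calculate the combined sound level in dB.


Formula: L_total = 10 * log10( sum(10^(Li/10)) )
  Source 1: 10^(54.5/10) = 281838.2931
  Source 2: 10^(65.7/10) = 3715352.291
  Source 3: 10^(77.5/10) = 56234132.519
  Source 4: 10^(69.9/10) = 9772372.2096
Sum of linear values = 70003695.3127
L_total = 10 * log10(70003695.3127) = 78.45

78.45 dB


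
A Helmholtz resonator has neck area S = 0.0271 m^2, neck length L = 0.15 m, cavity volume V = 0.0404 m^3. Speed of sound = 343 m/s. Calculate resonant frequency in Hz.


Given values:
  S = 0.0271 m^2, L = 0.15 m, V = 0.0404 m^3, c = 343 m/s
Formula: f = (c / (2*pi)) * sqrt(S / (V * L))
Compute V * L = 0.0404 * 0.15 = 0.00606
Compute S / (V * L) = 0.0271 / 0.00606 = 4.4719
Compute sqrt(4.4719) = 2.114687
Compute c / (2*pi) = 343 / 6.283185 = 54.590148
f = 54.590148 * 2.114687 = 115.44

115.44 Hz


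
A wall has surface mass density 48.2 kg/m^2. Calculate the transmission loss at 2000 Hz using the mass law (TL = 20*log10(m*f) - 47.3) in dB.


Given values:
  m = 48.2 kg/m^2, f = 2000 Hz
Formula: TL = 20 * log10(m * f) - 47.3
Compute m * f = 48.2 * 2000 = 96400.0
Compute log10(96400.0) = 4.984077
Compute 20 * 4.984077 = 99.6815
TL = 99.6815 - 47.3 = 52.38

52.38 dB


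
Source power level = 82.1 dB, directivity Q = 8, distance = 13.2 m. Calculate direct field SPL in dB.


Given values:
  Lw = 82.1 dB, Q = 8, r = 13.2 m
Formula: SPL = Lw + 10 * log10(Q / (4 * pi * r^2))
Compute 4 * pi * r^2 = 4 * pi * 13.2^2 = 2189.5644
Compute Q / denom = 8 / 2189.5644 = 0.00365369
Compute 10 * log10(0.00365369) = -24.3727
SPL = 82.1 + (-24.3727) = 57.73

57.73 dB


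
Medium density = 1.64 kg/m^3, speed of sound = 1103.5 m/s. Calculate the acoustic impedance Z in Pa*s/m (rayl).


Given values:
  rho = 1.64 kg/m^3
  c = 1103.5 m/s
Formula: Z = rho * c
Z = 1.64 * 1103.5
Z = 1809.74

1809.74 rayl


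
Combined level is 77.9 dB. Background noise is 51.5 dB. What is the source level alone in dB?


Given values:
  L_total = 77.9 dB, L_bg = 51.5 dB
Formula: L_source = 10 * log10(10^(L_total/10) - 10^(L_bg/10))
Convert to linear:
  10^(77.9/10) = 61659500.1861
  10^(51.5/10) = 141253.7545
Difference: 61659500.1861 - 141253.7545 = 61518246.4316
L_source = 10 * log10(61518246.4316) = 77.89

77.89 dB


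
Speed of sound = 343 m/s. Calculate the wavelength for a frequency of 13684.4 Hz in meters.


Given values:
  c = 343 m/s, f = 13684.4 Hz
Formula: lambda = c / f
lambda = 343 / 13684.4
lambda = 0.0251

0.0251 m


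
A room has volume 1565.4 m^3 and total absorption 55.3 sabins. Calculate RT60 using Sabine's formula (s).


Given values:
  V = 1565.4 m^3
  A = 55.3 sabins
Formula: RT60 = 0.161 * V / A
Numerator: 0.161 * 1565.4 = 252.0294
RT60 = 252.0294 / 55.3 = 4.557

4.557 s


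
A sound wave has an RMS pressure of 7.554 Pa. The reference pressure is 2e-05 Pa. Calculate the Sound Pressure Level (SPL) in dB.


Given values:
  p = 7.554 Pa
  p_ref = 2e-05 Pa
Formula: SPL = 20 * log10(p / p_ref)
Compute ratio: p / p_ref = 7.554 / 2e-05 = 377700
Compute log10: log10(377700) = 5.577147
Multiply: SPL = 20 * 5.577147 = 111.54

111.54 dB


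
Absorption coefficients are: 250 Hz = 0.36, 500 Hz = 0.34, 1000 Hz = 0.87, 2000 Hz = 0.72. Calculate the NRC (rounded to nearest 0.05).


Given values:
  a_250 = 0.36, a_500 = 0.34
  a_1000 = 0.87, a_2000 = 0.72
Formula: NRC = (a250 + a500 + a1000 + a2000) / 4
Sum = 0.36 + 0.34 + 0.87 + 0.72 = 2.29
NRC = 2.29 / 4 = 0.5725
Rounded to nearest 0.05: 0.55

0.55


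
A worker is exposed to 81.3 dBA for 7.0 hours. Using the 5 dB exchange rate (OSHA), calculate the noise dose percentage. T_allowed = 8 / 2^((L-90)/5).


Given values:
  L = 81.3 dBA, T = 7.0 hours
Formula: T_allowed = 8 / 2^((L - 90) / 5)
Compute exponent: (81.3 - 90) / 5 = -1.74
Compute 2^(-1.74) = 0.29937
T_allowed = 8 / 0.29937 = 26.722785 hours
Dose = (T / T_allowed) * 100
Dose = (7.0 / 26.722785) * 100 = 26.19

26.19 %


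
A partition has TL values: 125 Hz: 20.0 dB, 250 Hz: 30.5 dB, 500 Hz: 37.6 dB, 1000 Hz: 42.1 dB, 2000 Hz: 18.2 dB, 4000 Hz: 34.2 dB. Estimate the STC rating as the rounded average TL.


Given TL values at each frequency:
  125 Hz: 20.0 dB
  250 Hz: 30.5 dB
  500 Hz: 37.6 dB
  1000 Hz: 42.1 dB
  2000 Hz: 18.2 dB
  4000 Hz: 34.2 dB
Formula: STC ~ round(average of TL values)
Sum = 20.0 + 30.5 + 37.6 + 42.1 + 18.2 + 34.2 = 182.6
Average = 182.6 / 6 = 30.43
Rounded: 30

30


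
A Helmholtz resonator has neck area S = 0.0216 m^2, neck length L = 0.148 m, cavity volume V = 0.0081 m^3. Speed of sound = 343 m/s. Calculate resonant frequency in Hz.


Given values:
  S = 0.0216 m^2, L = 0.148 m, V = 0.0081 m^3, c = 343 m/s
Formula: f = (c / (2*pi)) * sqrt(S / (V * L))
Compute V * L = 0.0081 * 0.148 = 0.0011988
Compute S / (V * L) = 0.0216 / 0.0011988 = 18.018
Compute sqrt(18.018) = 4.244761
Compute c / (2*pi) = 343 / 6.283185 = 54.590148
f = 54.590148 * 4.244761 = 231.72

231.72 Hz


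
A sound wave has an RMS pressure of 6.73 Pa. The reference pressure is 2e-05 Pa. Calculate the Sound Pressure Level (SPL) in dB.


Given values:
  p = 6.73 Pa
  p_ref = 2e-05 Pa
Formula: SPL = 20 * log10(p / p_ref)
Compute ratio: p / p_ref = 6.73 / 2e-05 = 336500
Compute log10: log10(336500) = 5.526985
Multiply: SPL = 20 * 5.526985 = 110.54

110.54 dB


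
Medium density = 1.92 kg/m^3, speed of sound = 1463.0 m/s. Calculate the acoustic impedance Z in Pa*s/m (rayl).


Given values:
  rho = 1.92 kg/m^3
  c = 1463.0 m/s
Formula: Z = rho * c
Z = 1.92 * 1463.0
Z = 2808.96

2808.96 rayl


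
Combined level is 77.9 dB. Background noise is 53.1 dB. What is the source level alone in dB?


Given values:
  L_total = 77.9 dB, L_bg = 53.1 dB
Formula: L_source = 10 * log10(10^(L_total/10) - 10^(L_bg/10))
Convert to linear:
  10^(77.9/10) = 61659500.1861
  10^(53.1/10) = 204173.7945
Difference: 61659500.1861 - 204173.7945 = 61455326.3916
L_source = 10 * log10(61455326.3916) = 77.89

77.89 dB


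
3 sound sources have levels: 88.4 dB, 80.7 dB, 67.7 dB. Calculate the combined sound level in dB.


Formula: L_total = 10 * log10( sum(10^(Li/10)) )
  Source 1: 10^(88.4/10) = 691830970.9189
  Source 2: 10^(80.7/10) = 117489755.494
  Source 3: 10^(67.7/10) = 5888436.5536
Sum of linear values = 815209162.9665
L_total = 10 * log10(815209162.9665) = 89.11

89.11 dB


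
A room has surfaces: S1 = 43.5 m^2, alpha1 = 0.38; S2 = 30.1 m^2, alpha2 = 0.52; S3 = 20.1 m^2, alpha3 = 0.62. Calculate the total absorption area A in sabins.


Given surfaces:
  Surface 1: 43.5 * 0.38 = 16.53
  Surface 2: 30.1 * 0.52 = 15.652
  Surface 3: 20.1 * 0.62 = 12.462
Formula: A = sum(Si * alpha_i)
A = 16.53 + 15.652 + 12.462
A = 44.64

44.64 sabins


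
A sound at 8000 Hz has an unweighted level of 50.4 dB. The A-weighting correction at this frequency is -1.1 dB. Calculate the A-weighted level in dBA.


Given values:
  SPL = 50.4 dB
  A-weighting at 8000 Hz = -1.1 dB
Formula: L_A = SPL + A_weight
L_A = 50.4 + (-1.1)
L_A = 49.3

49.3 dBA


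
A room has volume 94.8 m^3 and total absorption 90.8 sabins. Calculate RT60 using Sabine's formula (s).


Given values:
  V = 94.8 m^3
  A = 90.8 sabins
Formula: RT60 = 0.161 * V / A
Numerator: 0.161 * 94.8 = 15.2628
RT60 = 15.2628 / 90.8 = 0.168

0.168 s


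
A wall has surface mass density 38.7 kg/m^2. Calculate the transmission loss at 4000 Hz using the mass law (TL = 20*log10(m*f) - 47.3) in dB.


Given values:
  m = 38.7 kg/m^2, f = 4000 Hz
Formula: TL = 20 * log10(m * f) - 47.3
Compute m * f = 38.7 * 4000 = 154800.0
Compute log10(154800.0) = 5.189771
Compute 20 * 5.189771 = 103.7954
TL = 103.7954 - 47.3 = 56.5

56.5 dB


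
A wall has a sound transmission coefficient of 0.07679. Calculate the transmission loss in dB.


Given values:
  tau = 0.07679
Formula: TL = 10 * log10(1 / tau)
Compute 1 / tau = 1 / 0.07679 = 13.0225
Compute log10(13.0225) = 1.114694
TL = 10 * 1.114694 = 11.15

11.15 dB


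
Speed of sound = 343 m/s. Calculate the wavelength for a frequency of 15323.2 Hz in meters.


Given values:
  c = 343 m/s, f = 15323.2 Hz
Formula: lambda = c / f
lambda = 343 / 15323.2
lambda = 0.0224

0.0224 m


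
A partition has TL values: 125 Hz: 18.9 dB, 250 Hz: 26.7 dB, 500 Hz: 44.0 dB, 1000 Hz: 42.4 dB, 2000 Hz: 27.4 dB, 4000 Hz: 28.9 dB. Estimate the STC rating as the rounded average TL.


Given TL values at each frequency:
  125 Hz: 18.9 dB
  250 Hz: 26.7 dB
  500 Hz: 44.0 dB
  1000 Hz: 42.4 dB
  2000 Hz: 27.4 dB
  4000 Hz: 28.9 dB
Formula: STC ~ round(average of TL values)
Sum = 18.9 + 26.7 + 44.0 + 42.4 + 27.4 + 28.9 = 188.3
Average = 188.3 / 6 = 31.38
Rounded: 31

31


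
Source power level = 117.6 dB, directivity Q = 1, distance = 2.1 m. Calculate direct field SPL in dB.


Given values:
  Lw = 117.6 dB, Q = 1, r = 2.1 m
Formula: SPL = Lw + 10 * log10(Q / (4 * pi * r^2))
Compute 4 * pi * r^2 = 4 * pi * 2.1^2 = 55.4177
Compute Q / denom = 1 / 55.4177 = 0.01804478
Compute 10 * log10(0.01804478) = -17.4365
SPL = 117.6 + (-17.4365) = 100.16

100.16 dB


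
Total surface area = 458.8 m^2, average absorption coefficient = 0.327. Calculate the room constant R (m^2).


Given values:
  S = 458.8 m^2, alpha = 0.327
Formula: R = S * alpha / (1 - alpha)
Numerator: 458.8 * 0.327 = 150.0276
Denominator: 1 - 0.327 = 0.673
R = 150.0276 / 0.673 = 222.92

222.92 m^2


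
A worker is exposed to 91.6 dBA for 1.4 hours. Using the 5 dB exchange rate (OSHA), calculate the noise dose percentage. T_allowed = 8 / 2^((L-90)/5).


Given values:
  L = 91.6 dBA, T = 1.4 hours
Formula: T_allowed = 8 / 2^((L - 90) / 5)
Compute exponent: (91.6 - 90) / 5 = 0.32
Compute 2^(0.32) = 1.248331
T_allowed = 8 / 1.248331 = 6.408557 hours
Dose = (T / T_allowed) * 100
Dose = (1.4 / 6.408557) * 100 = 21.85

21.85 %


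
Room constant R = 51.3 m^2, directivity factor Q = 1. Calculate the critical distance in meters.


Given values:
  R = 51.3 m^2, Q = 1
Formula: d_c = 0.141 * sqrt(Q * R)
Compute Q * R = 1 * 51.3 = 51.3
Compute sqrt(51.3) = 7.1624
d_c = 0.141 * 7.1624 = 1.01

1.01 m


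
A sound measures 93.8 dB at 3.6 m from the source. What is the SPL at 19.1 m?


Given values:
  SPL1 = 93.8 dB, r1 = 3.6 m, r2 = 19.1 m
Formula: SPL2 = SPL1 - 20 * log10(r2 / r1)
Compute ratio: r2 / r1 = 19.1 / 3.6 = 5.3056
Compute log10: log10(5.3056) = 0.724735
Compute drop: 20 * 0.724735 = 14.4947
SPL2 = 93.8 - 14.4947 = 79.31

79.31 dB


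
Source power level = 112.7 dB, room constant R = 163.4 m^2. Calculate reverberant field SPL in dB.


Given values:
  Lw = 112.7 dB, R = 163.4 m^2
Formula: SPL = Lw + 10 * log10(4 / R)
Compute 4 / R = 4 / 163.4 = 0.02448
Compute 10 * log10(0.02448) = -16.1119
SPL = 112.7 + (-16.1119) = 96.59

96.59 dB


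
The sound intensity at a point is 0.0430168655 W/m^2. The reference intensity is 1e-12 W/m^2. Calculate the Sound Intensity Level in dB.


Given values:
  I = 0.0430168655 W/m^2
  I_ref = 1e-12 W/m^2
Formula: SIL = 10 * log10(I / I_ref)
Compute ratio: I / I_ref = 43016865500
Compute log10: log10(43016865500) = 10.633639
Multiply: SIL = 10 * 10.633639 = 106.34

106.34 dB


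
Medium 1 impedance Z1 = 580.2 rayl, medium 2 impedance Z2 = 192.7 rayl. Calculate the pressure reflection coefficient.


Given values:
  Z1 = 580.2 rayl, Z2 = 192.7 rayl
Formula: R = (Z2 - Z1) / (Z2 + Z1)
Numerator: Z2 - Z1 = 192.7 - 580.2 = -387.5
Denominator: Z2 + Z1 = 192.7 + 580.2 = 772.9
R = -387.5 / 772.9 = -0.5014

-0.5014


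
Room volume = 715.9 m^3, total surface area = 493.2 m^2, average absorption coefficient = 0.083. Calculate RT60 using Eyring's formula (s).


Given values:
  V = 715.9 m^3, S = 493.2 m^2, alpha = 0.083
Formula: RT60 = 0.161 * V / (-S * ln(1 - alpha))
Compute ln(1 - 0.083) = ln(0.917) = -0.086648
Denominator: -493.2 * -0.086648 = 42.7348
Numerator: 0.161 * 715.9 = 115.2599
RT60 = 115.2599 / 42.7348 = 2.697

2.697 s


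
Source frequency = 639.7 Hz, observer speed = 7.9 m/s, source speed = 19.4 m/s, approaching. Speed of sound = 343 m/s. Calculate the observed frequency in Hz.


Given values:
  f_s = 639.7 Hz, v_o = 7.9 m/s, v_s = 19.4 m/s
  Direction: approaching
Formula: f_o = f_s * (c + v_o) / (c - v_s)
Numerator: c + v_o = 343 + 7.9 = 350.9
Denominator: c - v_s = 343 - 19.4 = 323.6
f_o = 639.7 * 350.9 / 323.6 = 693.67

693.67 Hz


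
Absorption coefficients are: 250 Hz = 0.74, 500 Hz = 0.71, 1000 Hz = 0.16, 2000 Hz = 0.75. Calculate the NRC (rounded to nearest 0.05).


Given values:
  a_250 = 0.74, a_500 = 0.71
  a_1000 = 0.16, a_2000 = 0.75
Formula: NRC = (a250 + a500 + a1000 + a2000) / 4
Sum = 0.74 + 0.71 + 0.16 + 0.75 = 2.36
NRC = 2.36 / 4 = 0.59
Rounded to nearest 0.05: 0.6

0.6


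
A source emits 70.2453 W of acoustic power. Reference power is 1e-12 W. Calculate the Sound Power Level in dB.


Given values:
  W = 70.2453 W
  W_ref = 1e-12 W
Formula: SWL = 10 * log10(W / W_ref)
Compute ratio: W / W_ref = 70245300000000
Compute log10: log10(70245300000000) = 13.846617
Multiply: SWL = 10 * 13.846617 = 138.47

138.47 dB


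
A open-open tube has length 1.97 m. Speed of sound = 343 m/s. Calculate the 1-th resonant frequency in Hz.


Given values:
  Tube type: open-open, L = 1.97 m, c = 343 m/s, n = 1
Formula: f_n = n * c / (2 * L)
Compute 2 * L = 2 * 1.97 = 3.94
f = 1 * 343 / 3.94
f = 87.06

87.06 Hz


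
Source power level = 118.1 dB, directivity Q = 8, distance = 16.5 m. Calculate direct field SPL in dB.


Given values:
  Lw = 118.1 dB, Q = 8, r = 16.5 m
Formula: SPL = Lw + 10 * log10(Q / (4 * pi * r^2))
Compute 4 * pi * r^2 = 4 * pi * 16.5^2 = 3421.1944
Compute Q / denom = 8 / 3421.1944 = 0.00233836
Compute 10 * log10(0.00233836) = -26.3109
SPL = 118.1 + (-26.3109) = 91.79

91.79 dB
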